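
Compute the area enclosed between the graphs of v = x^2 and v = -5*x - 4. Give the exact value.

Set the curves equal: x^2 = -5*x - 4, so x^2 + 5*x + 4 = 0, which factors as (x + 1)*(x + 4) = 0. The curves meet at x = -4, -1.
On [-4, -1], v = -5*x - 4 is on top; that piece has area ∫[-4,-1] (-(x^2 + 5*x + 4)) dx = 9/2.

9/2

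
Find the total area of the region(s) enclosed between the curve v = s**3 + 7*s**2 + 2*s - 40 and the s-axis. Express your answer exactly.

1741/12

The curve meets the s-axis where s**3 + 7*s**2 + 2*s - 40 = 0, i.e. (s - 2)*(s + 4)*(s + 5) = 0, at s = -5, -4, 2.
On [-5, -4] the curve lies above the axis; ∫[-5,-4] (s**3 + 7*s**2 + 2*s - 40) ds = 13/12, giving area 13/12.
On [-4, 2] the curve lies below the axis; ∫[-4,2] (s**3 + 7*s**2 + 2*s - 40) ds = -144, giving area 144.
Total area = 13/12 + 144 = 1741/12.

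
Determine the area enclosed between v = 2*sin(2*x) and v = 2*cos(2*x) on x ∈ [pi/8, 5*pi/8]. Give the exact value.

2*sqrt(2)

On [pi/8, 5*pi/8], (2*sin(2*x)) - (2*cos(2*x)) = 2*sin(2*x) - 2*cos(2*x) is ≥ 0 throughout, so the area is a single integral of |2*sin(2*x) - 2*cos(2*x)|.
∫[pi/8,5*pi/8] (2*sin(2*x) - 2*cos(2*x)) dx = 2*sqrt(2).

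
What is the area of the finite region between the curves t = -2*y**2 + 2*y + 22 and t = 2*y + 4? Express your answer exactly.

72

Both boundary curves give t as a function of y, so integrate with respect to y. Setting them equal: -2*y**2 + 18 = 0, i.e. -2*(y - 3)*(y + 3) = 0, so they meet at y = -3, 3.
For y in [-3, 3], t = -2*y**2 + 2*y + 22 is on the right; area = ∫[-3,3] (-2*y**2 + 18) dy = 72.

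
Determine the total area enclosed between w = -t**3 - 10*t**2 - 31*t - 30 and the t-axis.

The curve meets the t-axis where -t**3 - 10*t**2 - 31*t - 30 = 0, i.e. -(t + 2)*(t + 3)*(t + 5) = 0, at t = -5, -3, -2.
On [-5, -3] the curve lies below the axis; ∫[-5,-3] (-t**3 - 10*t**2 - 31*t - 30) dt = -8/3, giving area 8/3.
On [-3, -2] the curve lies above the axis; ∫[-3,-2] (-t**3 - 10*t**2 - 31*t - 30) dt = 5/12, giving area 5/12.
Total area = 8/3 + 5/12 = 37/12.

37/12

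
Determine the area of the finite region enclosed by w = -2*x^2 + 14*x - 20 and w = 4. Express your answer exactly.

Set the curves equal: -2*x^2 + 14*x - 20 = 4, so -2*x^2 + 14*x - 24 = 0, which factors as -2*(x - 4)*(x - 3) = 0. The curves meet at x = 3, 4.
On [3, 4], w = -2*x^2 + 14*x - 20 is on top; that piece has area ∫[3,4] (-2*x^2 + 14*x - 24) dx = 1/3.

1/3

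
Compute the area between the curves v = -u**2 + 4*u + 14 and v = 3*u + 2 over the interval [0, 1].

73/6

On [0, 1], (-u**2 + 4*u + 14) - (3*u + 2) = -u**2 + u + 12 is ≥ 0 throughout, so the area is a single integral of |-u**2 + u + 12|.
∫[0,1] (-u**2 + u + 12) du = 73/6.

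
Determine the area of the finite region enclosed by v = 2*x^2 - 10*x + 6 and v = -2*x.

8/3

Set the curves equal: 2*x^2 - 10*x + 6 = -2*x, so 2*x^2 - 8*x + 6 = 0, which factors as 2*(x - 3)*(x - 1) = 0. The curves meet at x = 1, 3.
On [1, 3], v = -2*x is on top; that piece has area ∫[1,3] (-(2*x^2 - 8*x + 6)) dx = 8/3.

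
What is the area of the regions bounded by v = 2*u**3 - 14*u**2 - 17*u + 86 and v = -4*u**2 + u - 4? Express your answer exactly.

1136/3

Set the curves equal: 2*u**3 - 14*u**2 - 17*u + 86 = -4*u**2 + u - 4, so 2*u**3 - 10*u**2 - 18*u + 90 = 0, which factors as 2*(u - 5)*(u - 3)*(u + 3) = 0. The curves meet at u = -3, 3, 5.
On [-3, 3], v = 2*u**3 - 14*u**2 - 17*u + 86 is on top; that piece has area ∫[-3,3] (2*u**3 - 10*u**2 - 18*u + 90) du = 360.
On [3, 5], v = -4*u**2 + u - 4 is on top; that piece has area ∫[3,5] (-(2*u**3 - 10*u**2 - 18*u + 90)) du = 56/3.
Total enclosed area = 360 + 56/3 = 1136/3.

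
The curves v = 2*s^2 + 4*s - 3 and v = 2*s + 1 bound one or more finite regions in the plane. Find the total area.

9

Set the curves equal: 2*s^2 + 4*s - 3 = 2*s + 1, so 2*s^2 + 2*s - 4 = 0, which factors as 2*(s - 1)*(s + 2) = 0. The curves meet at s = -2, 1.
On [-2, 1], v = 2*s + 1 is on top; that piece has area ∫[-2,1] (-(2*s^2 + 2*s - 4)) ds = 9.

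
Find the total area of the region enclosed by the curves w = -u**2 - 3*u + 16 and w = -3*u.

Set the curves equal: -u**2 - 3*u + 16 = -3*u, so -u**2 + 16 = 0, which factors as -(u - 4)*(u + 4) = 0. The curves meet at u = -4, 4.
On [-4, 4], w = -u**2 - 3*u + 16 is on top; that piece has area ∫[-4,4] (-u**2 + 16) du = 256/3.

256/3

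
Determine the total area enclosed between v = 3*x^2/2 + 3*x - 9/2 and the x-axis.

16

The curve meets the x-axis where 3*x^2/2 + 3*x - 9/2 = 0, i.e. 3*(x - 1)*(x + 3)/2 = 0, at x = -3, 1.
On [-3, 1] the curve lies below the axis; ∫[-3,1] (3*x^2/2 + 3*x - 9/2) dx = -16, giving area 16.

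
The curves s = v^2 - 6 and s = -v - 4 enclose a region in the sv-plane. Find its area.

9/2

Both boundary curves give s as a function of v, so integrate with respect to v. Setting them equal: v^2 + v - 2 = 0, i.e. (v - 1)*(v + 2) = 0, so they meet at v = -2, 1.
For v in [-2, 1], s = v^2 - 6 is on the left; area = ∫[-2,1] (-(v^2 + v - 2)) dv = 9/2.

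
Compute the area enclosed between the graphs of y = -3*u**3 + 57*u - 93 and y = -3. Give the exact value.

Set the curves equal: -3*u**3 + 57*u - 93 = -3, so -3*u**3 + 57*u - 90 = 0, which factors as -3*(u - 3)*(u - 2)*(u + 5) = 0. The curves meet at u = -5, 2, 3.
On [-5, 2], y = -3 is on top; that piece has area ∫[-5,2] (-(-3*u**3 + 57*u - 90)) du = 3087/4.
On [2, 3], y = -3*u**3 + 57*u - 93 is on top; that piece has area ∫[2,3] (-3*u**3 + 57*u - 90) du = 15/4.
Total enclosed area = 3087/4 + 15/4 = 1551/2.

1551/2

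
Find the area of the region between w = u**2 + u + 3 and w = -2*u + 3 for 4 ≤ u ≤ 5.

203/6

On [4, 5], (u**2 + u + 3) - (-2*u + 3) = u**2 + 3*u is ≥ 0 throughout, so the area is a single integral of |u**2 + 3*u|.
∫[4,5] (u**2 + 3*u) du = 203/6.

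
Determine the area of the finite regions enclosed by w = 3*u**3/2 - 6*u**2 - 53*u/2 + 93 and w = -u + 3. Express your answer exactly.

Set the curves equal: 3*u**3/2 - 6*u**2 - 53*u/2 + 93 = -u + 3, so 3*u**3/2 - 6*u**2 - 51*u/2 + 90 = 0, which factors as 3*(u - 5)*(u - 3)*(u + 4)/2 = 0. The curves meet at u = -4, 3, 5.
On [-4, 3], w = 3*u**3/2 - 6*u**2 - 53*u/2 + 93 is on top; that piece has area ∫[-4,3] (3*u**3/2 - 6*u**2 - 51*u/2 + 90) du = 3773/8.
On [3, 5], w = -u + 3 is on top; that piece has area ∫[3,5] (-(3*u**3/2 - 6*u**2 - 51*u/2 + 90)) du = 16.
Total enclosed area = 3773/8 + 16 = 3901/8.

3901/8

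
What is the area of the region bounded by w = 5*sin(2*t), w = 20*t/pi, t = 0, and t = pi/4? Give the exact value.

5/2 - 5*pi/8

On [0, pi/4], (5*sin(2*t)) - (20*t/pi) = -20*t/pi + 5*sin(2*t) is ≥ 0 throughout, so the area is a single integral of |-20*t/pi + 5*sin(2*t)|.
∫[0,pi/4] (-20*t/pi + 5*sin(2*t)) dt = 5/2 - 5*pi/8.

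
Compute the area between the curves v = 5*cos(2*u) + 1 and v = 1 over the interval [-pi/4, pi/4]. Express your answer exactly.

On [-pi/4, pi/4], (5*cos(2*u) + 1) - (1) = 5*cos(2*u) is ≥ 0 throughout, so the area is a single integral of |5*cos(2*u)|.
∫[-pi/4,pi/4] (5*cos(2*u)) du = 5.

5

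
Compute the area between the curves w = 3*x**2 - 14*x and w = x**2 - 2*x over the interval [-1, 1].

12

The difference (3*x**2 - 14*x) - (x**2 - 2*x) = 2*x**2 - 12*x changes sign at x = 0 inside [-1, 1], so split the integral there.
∫[-1,0] (2*x**2 - 12*x) dx = 20/3.
∫[0,1] (2*x**2 - 12*x) dx = -16/3; the area of that piece is 16/3.
Total area = 20/3 + 16/3 = 12.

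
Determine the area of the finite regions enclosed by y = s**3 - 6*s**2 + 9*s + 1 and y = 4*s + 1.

Set the curves equal: s**3 - 6*s**2 + 9*s + 1 = 4*s + 1, so s**3 - 6*s**2 + 5*s = 0, which factors as s*(s - 5)*(s - 1) = 0. The curves meet at s = 0, 1, 5.
On [0, 1], y = s**3 - 6*s**2 + 9*s + 1 is on top; that piece has area ∫[0,1] (s**3 - 6*s**2 + 5*s) ds = 3/4.
On [1, 5], y = 4*s + 1 is on top; that piece has area ∫[1,5] (-(s**3 - 6*s**2 + 5*s)) ds = 32.
Total enclosed area = 3/4 + 32 = 131/4.

131/4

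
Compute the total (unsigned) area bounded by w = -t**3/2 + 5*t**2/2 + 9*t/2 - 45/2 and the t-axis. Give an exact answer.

284/3

The curve meets the t-axis where -t**3/2 + 5*t**2/2 + 9*t/2 - 45/2 = 0, i.e. -(t - 5)*(t - 3)*(t + 3)/2 = 0, at t = -3, 3, 5.
On [-3, 3] the curve lies below the axis; ∫[-3,3] (-t**3/2 + 5*t**2/2 + 9*t/2 - 45/2) dt = -90, giving area 90.
On [3, 5] the curve lies above the axis; ∫[3,5] (-t**3/2 + 5*t**2/2 + 9*t/2 - 45/2) dt = 14/3, giving area 14/3.
Total area = 90 + 14/3 = 284/3.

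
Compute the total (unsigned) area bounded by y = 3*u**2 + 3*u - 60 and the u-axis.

729/2

The curve meets the u-axis where 3*u**2 + 3*u - 60 = 0, i.e. 3*(u - 4)*(u + 5) = 0, at u = -5, 4.
On [-5, 4] the curve lies below the axis; ∫[-5,4] (3*u**2 + 3*u - 60) du = -729/2, giving area 729/2.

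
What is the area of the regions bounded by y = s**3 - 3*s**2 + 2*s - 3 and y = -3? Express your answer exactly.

1/2

Set the curves equal: s**3 - 3*s**2 + 2*s - 3 = -3, so s**3 - 3*s**2 + 2*s = 0, which factors as s*(s - 2)*(s - 1) = 0. The curves meet at s = 0, 1, 2.
On [0, 1], y = s**3 - 3*s**2 + 2*s - 3 is on top; that piece has area ∫[0,1] (s**3 - 3*s**2 + 2*s) ds = 1/4.
On [1, 2], y = -3 is on top; that piece has area ∫[1,2] (-(s**3 - 3*s**2 + 2*s)) ds = 1/4.
Total enclosed area = 1/4 + 1/4 = 1/2.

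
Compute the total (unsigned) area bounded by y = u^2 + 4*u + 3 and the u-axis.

The curve meets the u-axis where u^2 + 4*u + 3 = 0, i.e. (u + 1)*(u + 3) = 0, at u = -3, -1.
On [-3, -1] the curve lies below the axis; ∫[-3,-1] (u^2 + 4*u + 3) du = -4/3, giving area 4/3.

4/3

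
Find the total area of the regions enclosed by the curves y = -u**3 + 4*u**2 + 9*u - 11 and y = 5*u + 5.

Set the curves equal: -u**3 + 4*u**2 + 9*u - 11 = 5*u + 5, so -u**3 + 4*u**2 + 4*u - 16 = 0, which factors as -(u - 4)*(u - 2)*(u + 2) = 0. The curves meet at u = -2, 2, 4.
On [-2, 2], y = 5*u + 5 is on top; that piece has area ∫[-2,2] (-(-u**3 + 4*u**2 + 4*u - 16)) du = 128/3.
On [2, 4], y = -u**3 + 4*u**2 + 9*u - 11 is on top; that piece has area ∫[2,4] (-u**3 + 4*u**2 + 4*u - 16) du = 20/3.
Total enclosed area = 128/3 + 20/3 = 148/3.

148/3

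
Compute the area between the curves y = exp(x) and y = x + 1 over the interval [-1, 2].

-9/2 - exp(-1) + exp(2)

On [-1, 2], (exp(x)) - (x + 1) = -x + exp(x) - 1 is ≥ 0 throughout, so the area is a single integral of |-x + exp(x) - 1|.
∫[-1,2] (-x + exp(x) - 1) dx = -9/2 - exp(-1) + exp(2).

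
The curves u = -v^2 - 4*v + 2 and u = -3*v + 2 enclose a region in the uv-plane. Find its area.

Both boundary curves give u as a function of v, so integrate with respect to v. Setting them equal: -v^2 - v = 0, i.e. -v*(v + 1) = 0, so they meet at v = -1, 0.
For v in [-1, 0], u = -v^2 - 4*v + 2 is on the right; area = ∫[-1,0] (-v^2 - v) dv = 1/6.

1/6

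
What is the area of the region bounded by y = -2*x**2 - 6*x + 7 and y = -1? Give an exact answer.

Set the curves equal: -2*x**2 - 6*x + 7 = -1, so -2*x**2 - 6*x + 8 = 0, which factors as -2*(x - 1)*(x + 4) = 0. The curves meet at x = -4, 1.
On [-4, 1], y = -2*x**2 - 6*x + 7 is on top; that piece has area ∫[-4,1] (-2*x**2 - 6*x + 8) dx = 125/3.

125/3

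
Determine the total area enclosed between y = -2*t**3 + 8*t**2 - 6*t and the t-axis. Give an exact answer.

The curve meets the t-axis where -2*t**3 + 8*t**2 - 6*t = 0, i.e. -2*t*(t - 3)*(t - 1) = 0, at t = 0, 1, 3.
On [0, 1] the curve lies below the axis; ∫[0,1] (-2*t**3 + 8*t**2 - 6*t) dt = -5/6, giving area 5/6.
On [1, 3] the curve lies above the axis; ∫[1,3] (-2*t**3 + 8*t**2 - 6*t) dt = 16/3, giving area 16/3.
Total area = 5/6 + 16/3 = 37/6.

37/6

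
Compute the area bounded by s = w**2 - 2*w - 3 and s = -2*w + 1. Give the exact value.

32/3

Both boundary curves give s as a function of w, so integrate with respect to w. Setting them equal: w**2 - 4 = 0, i.e. (w - 2)*(w + 2) = 0, so they meet at w = -2, 2.
For w in [-2, 2], s = w**2 - 2*w - 3 is on the left; area = ∫[-2,2] (-(w**2 - 4)) dw = 32/3.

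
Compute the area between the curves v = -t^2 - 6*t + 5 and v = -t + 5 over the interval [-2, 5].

223/2

The difference (-t^2 - 6*t + 5) - (-t + 5) = -t^2 - 5*t changes sign at t = 0 inside [-2, 5], so split the integral there.
∫[-2,0] (-t^2 - 5*t) dt = 22/3.
∫[0,5] (-t^2 - 5*t) dt = -625/6; the area of that piece is 625/6.
Total area = 22/3 + 625/6 = 223/2.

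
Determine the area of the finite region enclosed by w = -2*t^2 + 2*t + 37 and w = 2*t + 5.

512/3

Set the curves equal: -2*t^2 + 2*t + 37 = 2*t + 5, so -2*t^2 + 32 = 0, which factors as -2*(t - 4)*(t + 4) = 0. The curves meet at t = -4, 4.
On [-4, 4], w = -2*t^2 + 2*t + 37 is on top; that piece has area ∫[-4,4] (-2*t^2 + 32) dt = 512/3.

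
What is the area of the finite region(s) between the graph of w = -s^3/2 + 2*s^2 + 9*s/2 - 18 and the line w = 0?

1741/24

The curve meets the s-axis where -s^3/2 + 2*s^2 + 9*s/2 - 18 = 0, i.e. -(s - 4)*(s - 3)*(s + 3)/2 = 0, at s = -3, 3, 4.
On [-3, 3] the curve lies below the axis; ∫[-3,3] (-s^3/2 + 2*s^2 + 9*s/2 - 18) ds = -72, giving area 72.
On [3, 4] the curve lies above the axis; ∫[3,4] (-s^3/2 + 2*s^2 + 9*s/2 - 18) ds = 13/24, giving area 13/24.
Total area = 72 + 13/24 = 1741/24.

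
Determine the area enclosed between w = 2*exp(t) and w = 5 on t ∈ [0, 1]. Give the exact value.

The difference (2*exp(t)) - (5) = 2*exp(t) - 5 changes sign at t = log(5/2) inside [0, 1], so split the integral there.
∫[0,log(5/2)] (2*exp(t) - 5) dt = log(32/3125) + 3; the area of that piece is -3 + log(3125/32).
∫[log(5/2),1] (2*exp(t) - 5) dt = -10 - 5*log(2) + 2*exp(1) + 5*log(5).
Total area = (-3 + log(3125/32)) + (-10 - 5*log(2) + 2*exp(1) + 5*log(5)) = -13 - 10*log(2) + 2*exp(1) + 10*log(5).

-13 - 10*log(2) + 2*exp(1) + 10*log(5)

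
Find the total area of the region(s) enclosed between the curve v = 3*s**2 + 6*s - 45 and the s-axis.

The curve meets the s-axis where 3*s**2 + 6*s - 45 = 0, i.e. 3*(s - 3)*(s + 5) = 0, at s = -5, 3.
On [-5, 3] the curve lies below the axis; ∫[-5,3] (3*s**2 + 6*s - 45) ds = -256, giving area 256.

256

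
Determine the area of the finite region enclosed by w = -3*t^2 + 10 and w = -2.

32

Set the curves equal: -3*t^2 + 10 = -2, so -3*t^2 + 12 = 0, which factors as -3*(t - 2)*(t + 2) = 0. The curves meet at t = -2, 2.
On [-2, 2], w = -3*t^2 + 10 is on top; that piece has area ∫[-2,2] (-3*t^2 + 12) dt = 32.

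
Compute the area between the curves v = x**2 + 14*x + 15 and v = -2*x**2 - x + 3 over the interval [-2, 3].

The difference (x**2 + 14*x + 15) - (-2*x**2 - x + 3) = 3*x**2 + 15*x + 12 changes sign at x = -1 inside [-2, 3], so split the integral there.
∫[-2,-1] (3*x**2 + 15*x + 12) dx = -7/2; the area of that piece is 7/2.
∫[-1,3] (3*x**2 + 15*x + 12) dx = 136.
Total area = 7/2 + 136 = 279/2.

279/2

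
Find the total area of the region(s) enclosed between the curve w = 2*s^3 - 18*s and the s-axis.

81

The curve meets the s-axis where 2*s^3 - 18*s = 0, i.e. 2*s*(s - 3)*(s + 3) = 0, at s = -3, 0, 3.
On [-3, 0] the curve lies above the axis; ∫[-3,0] (2*s^3 - 18*s) ds = 81/2, giving area 81/2.
On [0, 3] the curve lies below the axis; ∫[0,3] (2*s^3 - 18*s) ds = -81/2, giving area 81/2.
Total area = 81/2 + 81/2 = 81.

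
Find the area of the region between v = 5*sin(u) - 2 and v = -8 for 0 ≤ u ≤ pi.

10 + 6*pi

On [0, pi], (5*sin(u) - 2) - (-8) = 5*sin(u) + 6 is ≥ 0 throughout, so the area is a single integral of |5*sin(u) + 6|.
∫[0,pi] (5*sin(u) + 6) du = 10 + 6*pi.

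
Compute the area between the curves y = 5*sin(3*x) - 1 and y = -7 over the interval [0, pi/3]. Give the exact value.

10/3 + 2*pi

On [0, pi/3], (5*sin(3*x) - 1) - (-7) = 5*sin(3*x) + 6 is ≥ 0 throughout, so the area is a single integral of |5*sin(3*x) + 6|.
∫[0,pi/3] (5*sin(3*x) + 6) dx = 10/3 + 2*pi.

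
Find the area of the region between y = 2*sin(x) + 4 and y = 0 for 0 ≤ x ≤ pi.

4 + 4*pi

On [0, pi], (2*sin(x) + 4) - (0) = 2*sin(x) + 4 is ≥ 0 throughout, so the area is a single integral of |2*sin(x) + 4|.
∫[0,pi] (2*sin(x) + 4) dx = 4 + 4*pi.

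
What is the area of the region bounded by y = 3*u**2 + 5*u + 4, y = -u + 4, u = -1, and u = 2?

22

The difference (3*u**2 + 5*u + 4) - (-u + 4) = 3*u**2 + 6*u changes sign at u = 0 inside [-1, 2], so split the integral there.
∫[-1,0] (3*u**2 + 6*u) du = -2; the area of that piece is 2.
∫[0,2] (3*u**2 + 6*u) du = 20.
Total area = 2 + 20 = 22.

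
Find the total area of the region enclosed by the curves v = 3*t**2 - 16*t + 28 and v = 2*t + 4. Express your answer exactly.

4

Set the curves equal: 3*t**2 - 16*t + 28 = 2*t + 4, so 3*t**2 - 18*t + 24 = 0, which factors as 3*(t - 4)*(t - 2) = 0. The curves meet at t = 2, 4.
On [2, 4], v = 2*t + 4 is on top; that piece has area ∫[2,4] (-(3*t**2 - 18*t + 24)) dt = 4.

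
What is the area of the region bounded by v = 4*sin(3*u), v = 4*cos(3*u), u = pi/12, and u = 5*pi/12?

8*sqrt(2)/3

On [pi/12, 5*pi/12], (4*sin(3*u)) - (4*cos(3*u)) = 4*sin(3*u) - 4*cos(3*u) is ≥ 0 throughout, so the area is a single integral of |4*sin(3*u) - 4*cos(3*u)|.
∫[pi/12,5*pi/12] (4*sin(3*u) - 4*cos(3*u)) du = 8*sqrt(2)/3.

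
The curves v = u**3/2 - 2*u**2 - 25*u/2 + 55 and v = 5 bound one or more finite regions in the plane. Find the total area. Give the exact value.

Set the curves equal: u**3/2 - 2*u**2 - 25*u/2 + 55 = 5, so u**3/2 - 2*u**2 - 25*u/2 + 50 = 0, which factors as (u - 5)*(u - 4)*(u + 5)/2 = 0. The curves meet at u = -5, 4, 5.
On [-5, 4], v = u**3/2 - 2*u**2 - 25*u/2 + 55 is on top; that piece has area ∫[-5,4] (u**3/2 - 2*u**2 - 25*u/2 + 50) du = 2673/8.
On [4, 5], v = 5 is on top; that piece has area ∫[4,5] (-(u**3/2 - 2*u**2 - 25*u/2 + 50)) du = 19/24.
Total enclosed area = 2673/8 + 19/24 = 4019/12.

4019/12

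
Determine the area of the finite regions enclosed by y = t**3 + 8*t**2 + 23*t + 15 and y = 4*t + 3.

Set the curves equal: t**3 + 8*t**2 + 23*t + 15 = 4*t + 3, so t**3 + 8*t**2 + 19*t + 12 = 0, which factors as (t + 1)*(t + 3)*(t + 4) = 0. The curves meet at t = -4, -3, -1.
On [-4, -3], y = t**3 + 8*t**2 + 23*t + 15 is on top; that piece has area ∫[-4,-3] (t**3 + 8*t**2 + 19*t + 12) dt = 5/12.
On [-3, -1], y = 4*t + 3 is on top; that piece has area ∫[-3,-1] (-(t**3 + 8*t**2 + 19*t + 12)) dt = 8/3.
Total enclosed area = 5/12 + 8/3 = 37/12.

37/12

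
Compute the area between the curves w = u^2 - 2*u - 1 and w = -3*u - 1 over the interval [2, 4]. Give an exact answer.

On [2, 4], (u^2 - 2*u - 1) - (-3*u - 1) = u^2 + u is ≥ 0 throughout, so the area is a single integral of |u^2 + u|.
∫[2,4] (u^2 + u) du = 74/3.

74/3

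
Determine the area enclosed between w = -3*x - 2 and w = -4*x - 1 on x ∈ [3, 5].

6

On [3, 5], (-3*x - 2) - (-4*x - 1) = x - 1 is ≥ 0 throughout, so the area is a single integral of |x - 1|.
∫[3,5] (x - 1) dx = 6.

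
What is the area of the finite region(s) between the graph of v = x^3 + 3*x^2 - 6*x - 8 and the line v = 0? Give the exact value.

The curve meets the x-axis where x^3 + 3*x^2 - 6*x - 8 = 0, i.e. (x - 2)*(x + 1)*(x + 4) = 0, at x = -4, -1, 2.
On [-4, -1] the curve lies above the axis; ∫[-4,-1] (x^3 + 3*x^2 - 6*x - 8) dx = 81/4, giving area 81/4.
On [-1, 2] the curve lies below the axis; ∫[-1,2] (x^3 + 3*x^2 - 6*x - 8) dx = -81/4, giving area 81/4.
Total area = 81/4 + 81/4 = 81/2.

81/2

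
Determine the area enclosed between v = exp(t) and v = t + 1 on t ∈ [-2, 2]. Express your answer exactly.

On [-2, 2], (exp(t)) - (t + 1) = -t + exp(t) - 1 is ≥ 0 throughout, so the area is a single integral of |-t + exp(t) - 1|.
∫[-2,2] (-t + exp(t) - 1) dt = -4 - exp(-2) + exp(2).

-4 - exp(-2) + exp(2)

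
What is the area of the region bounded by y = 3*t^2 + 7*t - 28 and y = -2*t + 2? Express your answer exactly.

343/2

Set the curves equal: 3*t^2 + 7*t - 28 = -2*t + 2, so 3*t^2 + 9*t - 30 = 0, which factors as 3*(t - 2)*(t + 5) = 0. The curves meet at t = -5, 2.
On [-5, 2], y = -2*t + 2 is on top; that piece has area ∫[-5,2] (-(3*t^2 + 9*t - 30)) dt = 343/2.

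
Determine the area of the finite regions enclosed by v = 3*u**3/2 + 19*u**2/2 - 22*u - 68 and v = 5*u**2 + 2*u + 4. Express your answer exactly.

Set the curves equal: 3*u**3/2 + 19*u**2/2 - 22*u - 68 = 5*u**2 + 2*u + 4, so 3*u**3/2 + 9*u**2/2 - 24*u - 72 = 0, which factors as 3*(u - 4)*(u + 3)*(u + 4)/2 = 0. The curves meet at u = -4, -3, 4.
On [-4, -3], v = 3*u**3/2 + 19*u**2/2 - 22*u - 68 is on top; that piece has area ∫[-4,-3] (3*u**3/2 + 9*u**2/2 - 24*u - 72) du = 15/8.
On [-3, 4], v = 5*u**2 + 2*u + 4 is on top; that piece has area ∫[-3,4] (-(3*u**3/2 + 9*u**2/2 - 24*u - 72)) du = 3087/8.
Total enclosed area = 15/8 + 3087/8 = 1551/4.

1551/4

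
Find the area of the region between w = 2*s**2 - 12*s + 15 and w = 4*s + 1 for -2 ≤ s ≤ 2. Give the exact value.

232/3

The difference (2*s**2 - 12*s + 15) - (4*s + 1) = 2*s**2 - 16*s + 14 changes sign at s = 1 inside [-2, 2], so split the integral there.
∫[-2,1] (2*s**2 - 16*s + 14) ds = 72.
∫[1,2] (2*s**2 - 16*s + 14) ds = -16/3; the area of that piece is 16/3.
Total area = 72 + 16/3 = 232/3.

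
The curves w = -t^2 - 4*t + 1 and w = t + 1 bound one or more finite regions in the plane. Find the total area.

Set the curves equal: -t^2 - 4*t + 1 = t + 1, so -t^2 - 5*t = 0, which factors as -t*(t + 5) = 0. The curves meet at t = -5, 0.
On [-5, 0], w = -t^2 - 4*t + 1 is on top; that piece has area ∫[-5,0] (-t^2 - 5*t) dt = 125/6.

125/6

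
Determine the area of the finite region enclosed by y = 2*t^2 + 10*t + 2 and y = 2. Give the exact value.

Set the curves equal: 2*t^2 + 10*t + 2 = 2, so 2*t^2 + 10*t = 0, which factors as 2*t*(t + 5) = 0. The curves meet at t = -5, 0.
On [-5, 0], y = 2 is on top; that piece has area ∫[-5,0] (-(2*t^2 + 10*t)) dt = 125/3.

125/3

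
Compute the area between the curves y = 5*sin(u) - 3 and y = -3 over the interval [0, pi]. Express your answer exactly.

On [0, pi], (5*sin(u) - 3) - (-3) = 5*sin(u) is ≥ 0 throughout, so the area is a single integral of |5*sin(u)|.
∫[0,pi] (5*sin(u)) du = 10.

10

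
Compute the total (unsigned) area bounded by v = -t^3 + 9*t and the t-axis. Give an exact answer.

81/2

The curve meets the t-axis where -t^3 + 9*t = 0, i.e. -t*(t - 3)*(t + 3) = 0, at t = -3, 0, 3.
On [-3, 0] the curve lies below the axis; ∫[-3,0] (-t^3 + 9*t) dt = -81/4, giving area 81/4.
On [0, 3] the curve lies above the axis; ∫[0,3] (-t^3 + 9*t) dt = 81/4, giving area 81/4.
Total area = 81/4 + 81/4 = 81/2.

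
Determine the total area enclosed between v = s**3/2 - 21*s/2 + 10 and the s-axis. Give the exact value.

The curve meets the s-axis where s**3/2 - 21*s/2 + 10 = 0, i.e. (s - 4)*(s - 1)*(s + 5)/2 = 0, at s = -5, 1, 4.
On [-5, 1] the curve lies above the axis; ∫[-5,1] (s**3/2 - 21*s/2 + 10) ds = 108, giving area 108.
On [1, 4] the curve lies below the axis; ∫[1,4] (s**3/2 - 21*s/2 + 10) ds = -135/8, giving area 135/8.
Total area = 108 + 135/8 = 999/8.

999/8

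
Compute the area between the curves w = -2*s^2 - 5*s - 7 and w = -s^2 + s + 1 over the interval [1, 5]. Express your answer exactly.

On [1, 5], (-2*s^2 - 5*s - 7) - (-s^2 + s + 1) = -s^2 - 6*s - 8 is ≤ 0 throughout, so the area is a single integral of |-s^2 - 6*s - 8|.
∫[1,5] (-s^2 - 6*s - 8) ds = -436/3; the area of that piece is 436/3.

436/3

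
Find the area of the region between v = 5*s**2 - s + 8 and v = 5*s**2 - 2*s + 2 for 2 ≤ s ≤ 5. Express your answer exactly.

On [2, 5], (5*s**2 - s + 8) - (5*s**2 - 2*s + 2) = s + 6 is ≥ 0 throughout, so the area is a single integral of |s + 6|.
∫[2,5] (s + 6) ds = 57/2.

57/2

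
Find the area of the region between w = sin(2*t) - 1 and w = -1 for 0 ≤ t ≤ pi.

The difference (sin(2*t) - 1) - (-1) = sin(2*t) changes sign at t = pi/2 inside [0, pi], so split the integral there.
∫[0,pi/2] (sin(2*t)) dt = 1.
∫[pi/2,pi] (sin(2*t)) dt = -1; the area of that piece is 1.
Total area = 1 + 1 = 2.

2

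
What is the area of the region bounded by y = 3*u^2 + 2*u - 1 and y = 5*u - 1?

Set the curves equal: 3*u^2 + 2*u - 1 = 5*u - 1, so 3*u^2 - 3*u = 0, which factors as 3*u*(u - 1) = 0. The curves meet at u = 0, 1.
On [0, 1], y = 5*u - 1 is on top; that piece has area ∫[0,1] (-(3*u^2 - 3*u)) du = 1/2.

1/2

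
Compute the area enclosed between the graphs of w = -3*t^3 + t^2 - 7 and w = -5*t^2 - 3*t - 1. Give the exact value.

Set the curves equal: -3*t^3 + t^2 - 7 = -5*t^2 - 3*t - 1, so -3*t^3 + 6*t^2 + 3*t - 6 = 0, which factors as -3*(t - 2)*(t - 1)*(t + 1) = 0. The curves meet at t = -1, 1, 2.
On [-1, 1], w = -5*t^2 - 3*t - 1 is on top; that piece has area ∫[-1,1] (-(-3*t^3 + 6*t^2 + 3*t - 6)) dt = 8.
On [1, 2], w = -3*t^3 + t^2 - 7 is on top; that piece has area ∫[1,2] (-3*t^3 + 6*t^2 + 3*t - 6) dt = 5/4.
Total enclosed area = 8 + 5/4 = 37/4.

37/4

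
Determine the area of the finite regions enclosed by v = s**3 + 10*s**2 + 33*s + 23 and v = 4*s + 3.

71/6

Set the curves equal: s**3 + 10*s**2 + 33*s + 23 = 4*s + 3, so s**3 + 10*s**2 + 29*s + 20 = 0, which factors as (s + 1)*(s + 4)*(s + 5) = 0. The curves meet at s = -5, -4, -1.
On [-5, -4], v = s**3 + 10*s**2 + 33*s + 23 is on top; that piece has area ∫[-5,-4] (s**3 + 10*s**2 + 29*s + 20) ds = 7/12.
On [-4, -1], v = 4*s + 3 is on top; that piece has area ∫[-4,-1] (-(s**3 + 10*s**2 + 29*s + 20)) ds = 45/4.
Total enclosed area = 7/12 + 45/4 = 71/6.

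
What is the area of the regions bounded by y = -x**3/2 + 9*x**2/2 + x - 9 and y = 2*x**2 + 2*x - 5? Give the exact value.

253/24

Set the curves equal: -x**3/2 + 9*x**2/2 + x - 9 = 2*x**2 + 2*x - 5, so -x**3/2 + 5*x**2/2 - x - 4 = 0, which factors as -(x - 4)*(x - 2)*(x + 1)/2 = 0. The curves meet at x = -1, 2, 4.
On [-1, 2], y = 2*x**2 + 2*x - 5 is on top; that piece has area ∫[-1,2] (-(-x**3/2 + 5*x**2/2 - x - 4)) dx = 63/8.
On [2, 4], y = -x**3/2 + 9*x**2/2 + x - 9 is on top; that piece has area ∫[2,4] (-x**3/2 + 5*x**2/2 - x - 4) dx = 8/3.
Total enclosed area = 63/8 + 8/3 = 253/24.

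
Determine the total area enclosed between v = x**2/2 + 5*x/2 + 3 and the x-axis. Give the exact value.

1/12

The curve meets the x-axis where x**2/2 + 5*x/2 + 3 = 0, i.e. (x + 2)*(x + 3)/2 = 0, at x = -3, -2.
On [-3, -2] the curve lies below the axis; ∫[-3,-2] (x**2/2 + 5*x/2 + 3) dx = -1/12, giving area 1/12.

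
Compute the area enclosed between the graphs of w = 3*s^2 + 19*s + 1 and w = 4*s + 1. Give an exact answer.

Set the curves equal: 3*s^2 + 19*s + 1 = 4*s + 1, so 3*s^2 + 15*s = 0, which factors as 3*s*(s + 5) = 0. The curves meet at s = -5, 0.
On [-5, 0], w = 4*s + 1 is on top; that piece has area ∫[-5,0] (-(3*s^2 + 15*s)) ds = 125/2.

125/2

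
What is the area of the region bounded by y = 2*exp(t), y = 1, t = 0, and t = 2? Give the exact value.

On [0, 2], (2*exp(t)) - (1) = 2*exp(t) - 1 is ≥ 0 throughout, so the area is a single integral of |2*exp(t) - 1|.
∫[0,2] (2*exp(t) - 1) dt = -4 + 2*exp(2).

-4 + 2*exp(2)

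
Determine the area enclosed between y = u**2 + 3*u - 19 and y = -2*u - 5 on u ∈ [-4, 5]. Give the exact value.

279/2

The difference (u**2 + 3*u - 19) - (-2*u - 5) = u**2 + 5*u - 14 changes sign at u = 2 inside [-4, 5], so split the integral there.
∫[-4,2] (u**2 + 5*u - 14) du = -90; the area of that piece is 90.
∫[2,5] (u**2 + 5*u - 14) du = 99/2.
Total area = 90 + 99/2 = 279/2.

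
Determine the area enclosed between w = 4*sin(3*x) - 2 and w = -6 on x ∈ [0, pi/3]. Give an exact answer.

On [0, pi/3], (4*sin(3*x) - 2) - (-6) = 4*sin(3*x) + 4 is ≥ 0 throughout, so the area is a single integral of |4*sin(3*x) + 4|.
∫[0,pi/3] (4*sin(3*x) + 4) dx = 8/3 + 4*pi/3.

8/3 + 4*pi/3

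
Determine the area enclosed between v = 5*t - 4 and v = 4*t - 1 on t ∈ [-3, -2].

11/2

On [-3, -2], (5*t - 4) - (4*t - 1) = t - 3 is ≤ 0 throughout, so the area is a single integral of |t - 3|.
∫[-3,-2] (t - 3) dt = -11/2; the area of that piece is 11/2.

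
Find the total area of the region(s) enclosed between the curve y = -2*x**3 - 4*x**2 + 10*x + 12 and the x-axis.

The curve meets the x-axis where -2*x**3 - 4*x**2 + 10*x + 12 = 0, i.e. -2*(x - 2)*(x + 1)*(x + 3) = 0, at x = -3, -1, 2.
On [-3, -1] the curve lies below the axis; ∫[-3,-1] (-2*x**3 - 4*x**2 + 10*x + 12) dx = -32/3, giving area 32/3.
On [-1, 2] the curve lies above the axis; ∫[-1,2] (-2*x**3 - 4*x**2 + 10*x + 12) dx = 63/2, giving area 63/2.
Total area = 32/3 + 63/2 = 253/6.

253/6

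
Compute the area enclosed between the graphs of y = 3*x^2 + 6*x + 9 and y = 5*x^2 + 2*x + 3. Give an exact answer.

Set the curves equal: 3*x^2 + 6*x + 9 = 5*x^2 + 2*x + 3, so -2*x^2 + 4*x + 6 = 0, which factors as -2*(x - 3)*(x + 1) = 0. The curves meet at x = -1, 3.
On [-1, 3], y = 3*x^2 + 6*x + 9 is on top; that piece has area ∫[-1,3] (-2*x^2 + 4*x + 6) dx = 64/3.

64/3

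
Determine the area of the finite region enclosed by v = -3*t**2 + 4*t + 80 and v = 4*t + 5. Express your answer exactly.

Set the curves equal: -3*t**2 + 4*t + 80 = 4*t + 5, so -3*t**2 + 75 = 0, which factors as -3*(t - 5)*(t + 5) = 0. The curves meet at t = -5, 5.
On [-5, 5], v = -3*t**2 + 4*t + 80 is on top; that piece has area ∫[-5,5] (-3*t**2 + 75) dt = 500.

500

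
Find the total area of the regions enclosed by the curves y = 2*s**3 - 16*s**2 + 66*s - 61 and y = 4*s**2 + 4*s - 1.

Set the curves equal: 2*s**3 - 16*s**2 + 66*s - 61 = 4*s**2 + 4*s - 1, so 2*s**3 - 20*s**2 + 62*s - 60 = 0, which factors as 2*(s - 5)*(s - 3)*(s - 2) = 0. The curves meet at s = 2, 3, 5.
On [2, 3], y = 2*s**3 - 16*s**2 + 66*s - 61 is on top; that piece has area ∫[2,3] (2*s**3 - 20*s**2 + 62*s - 60) ds = 5/6.
On [3, 5], y = 4*s**2 + 4*s - 1 is on top; that piece has area ∫[3,5] (-(2*s**3 - 20*s**2 + 62*s - 60)) ds = 16/3.
Total enclosed area = 5/6 + 16/3 = 37/6.

37/6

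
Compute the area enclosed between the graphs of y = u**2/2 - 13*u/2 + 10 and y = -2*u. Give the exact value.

1/12

Set the curves equal: u**2/2 - 13*u/2 + 10 = -2*u, so u**2/2 - 9*u/2 + 10 = 0, which factors as (u - 5)*(u - 4)/2 = 0. The curves meet at u = 4, 5.
On [4, 5], y = -2*u is on top; that piece has area ∫[4,5] (-(u**2/2 - 9*u/2 + 10)) du = 1/12.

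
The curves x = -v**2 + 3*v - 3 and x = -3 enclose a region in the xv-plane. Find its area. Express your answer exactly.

9/2

Both boundary curves give x as a function of v, so integrate with respect to v. Setting them equal: -v**2 + 3*v = 0, i.e. -v*(v - 3) = 0, so they meet at v = 0, 3.
For v in [0, 3], x = -v**2 + 3*v - 3 is on the right; area = ∫[0,3] (-v**2 + 3*v) dv = 9/2.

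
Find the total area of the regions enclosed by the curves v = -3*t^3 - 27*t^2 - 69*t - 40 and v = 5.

Set the curves equal: -3*t^3 - 27*t^2 - 69*t - 40 = 5, so -3*t^3 - 27*t^2 - 69*t - 45 = 0, which factors as -3*(t + 1)*(t + 3)*(t + 5) = 0. The curves meet at t = -5, -3, -1.
On [-5, -3], v = 5 is on top; that piece has area ∫[-5,-3] (-(-3*t^3 - 27*t^2 - 69*t - 45)) dt = 12.
On [-3, -1], v = -3*t^3 - 27*t^2 - 69*t - 40 is on top; that piece has area ∫[-3,-1] (-3*t^3 - 27*t^2 - 69*t - 45) dt = 12.
Total enclosed area = 12 + 12 = 24.

24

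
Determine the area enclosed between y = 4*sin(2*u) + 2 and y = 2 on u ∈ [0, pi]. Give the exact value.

The difference (4*sin(2*u) + 2) - (2) = 4*sin(2*u) changes sign at u = pi/2 inside [0, pi], so split the integral there.
∫[0,pi/2] (4*sin(2*u)) du = 4.
∫[pi/2,pi] (4*sin(2*u)) du = -4; the area of that piece is 4.
Total area = 4 + 4 = 8.

8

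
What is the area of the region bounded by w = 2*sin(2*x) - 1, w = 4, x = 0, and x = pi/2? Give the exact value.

On [0, pi/2], (2*sin(2*x) - 1) - (4) = 2*sin(2*x) - 5 is ≤ 0 throughout, so the area is a single integral of |2*sin(2*x) - 5|.
∫[0,pi/2] (2*sin(2*x) - 5) dx = 2 - 5*pi/2; the area of that piece is -2 + 5*pi/2.

-2 + 5*pi/2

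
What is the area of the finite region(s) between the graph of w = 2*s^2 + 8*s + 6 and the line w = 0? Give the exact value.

The curve meets the s-axis where 2*s^2 + 8*s + 6 = 0, i.e. 2*(s + 1)*(s + 3) = 0, at s = -3, -1.
On [-3, -1] the curve lies below the axis; ∫[-3,-1] (2*s^2 + 8*s + 6) ds = -8/3, giving area 8/3.

8/3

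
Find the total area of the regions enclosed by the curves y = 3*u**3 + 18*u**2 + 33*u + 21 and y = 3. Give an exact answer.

3/2

Set the curves equal: 3*u**3 + 18*u**2 + 33*u + 21 = 3, so 3*u**3 + 18*u**2 + 33*u + 18 = 0, which factors as 3*(u + 1)*(u + 2)*(u + 3) = 0. The curves meet at u = -3, -2, -1.
On [-3, -2], y = 3*u**3 + 18*u**2 + 33*u + 21 is on top; that piece has area ∫[-3,-2] (3*u**3 + 18*u**2 + 33*u + 18) du = 3/4.
On [-2, -1], y = 3 is on top; that piece has area ∫[-2,-1] (-(3*u**3 + 18*u**2 + 33*u + 18)) du = 3/4.
Total enclosed area = 3/4 + 3/4 = 3/2.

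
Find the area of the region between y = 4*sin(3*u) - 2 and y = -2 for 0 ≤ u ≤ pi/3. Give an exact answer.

On [0, pi/3], (4*sin(3*u) - 2) - (-2) = 4*sin(3*u) is ≥ 0 throughout, so the area is a single integral of |4*sin(3*u)|.
∫[0,pi/3] (4*sin(3*u)) du = 8/3.

8/3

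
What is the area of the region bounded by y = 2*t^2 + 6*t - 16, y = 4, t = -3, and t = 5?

518/3

The difference (2*t^2 + 6*t - 16) - (4) = 2*t^2 + 6*t - 20 changes sign at t = 2 inside [-3, 5], so split the integral there.
∫[-3,2] (2*t^2 + 6*t - 20) dt = -275/3; the area of that piece is 275/3.
∫[2,5] (2*t^2 + 6*t - 20) dt = 81.
Total area = 275/3 + 81 = 518/3.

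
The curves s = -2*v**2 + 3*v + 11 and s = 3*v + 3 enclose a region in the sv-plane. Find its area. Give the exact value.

64/3

Both boundary curves give s as a function of v, so integrate with respect to v. Setting them equal: -2*v**2 + 8 = 0, i.e. -2*(v - 2)*(v + 2) = 0, so they meet at v = -2, 2.
For v in [-2, 2], s = -2*v**2 + 3*v + 11 is on the right; area = ∫[-2,2] (-2*v**2 + 8) dv = 64/3.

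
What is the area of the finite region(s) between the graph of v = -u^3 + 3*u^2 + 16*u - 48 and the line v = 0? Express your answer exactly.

The curve meets the u-axis where -u^3 + 3*u^2 + 16*u - 48 = 0, i.e. -(u - 4)*(u - 3)*(u + 4) = 0, at u = -4, 3, 4.
On [-4, 3] the curve lies below the axis; ∫[-4,3] (-u^3 + 3*u^2 + 16*u - 48) du = -1029/4, giving area 1029/4.
On [3, 4] the curve lies above the axis; ∫[3,4] (-u^3 + 3*u^2 + 16*u - 48) du = 5/4, giving area 5/4.
Total area = 1029/4 + 5/4 = 517/2.

517/2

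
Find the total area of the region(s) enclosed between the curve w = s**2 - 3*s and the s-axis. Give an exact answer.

The curve meets the s-axis where s**2 - 3*s = 0, i.e. s*(s - 3) = 0, at s = 0, 3.
On [0, 3] the curve lies below the axis; ∫[0,3] (s**2 - 3*s) ds = -9/2, giving area 9/2.

9/2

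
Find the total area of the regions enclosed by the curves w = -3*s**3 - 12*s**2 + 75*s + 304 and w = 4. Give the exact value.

4019/2

Set the curves equal: -3*s**3 - 12*s**2 + 75*s + 304 = 4, so -3*s**3 - 12*s**2 + 75*s + 300 = 0, which factors as -3*(s - 5)*(s + 4)*(s + 5) = 0. The curves meet at s = -5, -4, 5.
On [-5, -4], w = 4 is on top; that piece has area ∫[-5,-4] (-(-3*s**3 - 12*s**2 + 75*s + 300)) ds = 19/4.
On [-4, 5], w = -3*s**3 - 12*s**2 + 75*s + 304 is on top; that piece has area ∫[-4,5] (-3*s**3 - 12*s**2 + 75*s + 300) ds = 8019/4.
Total enclosed area = 19/4 + 8019/4 = 4019/2.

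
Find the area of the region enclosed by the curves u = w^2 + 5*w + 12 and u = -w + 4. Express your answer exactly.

4/3

Both boundary curves give u as a function of w, so integrate with respect to w. Setting them equal: w^2 + 6*w + 8 = 0, i.e. (w + 2)*(w + 4) = 0, so they meet at w = -4, -2.
For w in [-4, -2], u = w^2 + 5*w + 12 is on the left; area = ∫[-4,-2] (-(w^2 + 6*w + 8)) dw = 4/3.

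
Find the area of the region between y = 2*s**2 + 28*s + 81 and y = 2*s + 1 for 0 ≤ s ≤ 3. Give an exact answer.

375

On [0, 3], (2*s**2 + 28*s + 81) - (2*s + 1) = 2*s**2 + 26*s + 80 is ≥ 0 throughout, so the area is a single integral of |2*s**2 + 26*s + 80|.
∫[0,3] (2*s**2 + 26*s + 80) ds = 375.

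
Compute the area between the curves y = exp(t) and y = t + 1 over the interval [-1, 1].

-2 - exp(-1) + exp(1)

On [-1, 1], (exp(t)) - (t + 1) = -t + exp(t) - 1 is ≥ 0 throughout, so the area is a single integral of |-t + exp(t) - 1|.
∫[-1,1] (-t + exp(t) - 1) dt = -2 - exp(-1) + exp(1).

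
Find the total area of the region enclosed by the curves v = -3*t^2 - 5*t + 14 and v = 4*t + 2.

125/2

Set the curves equal: -3*t^2 - 5*t + 14 = 4*t + 2, so -3*t^2 - 9*t + 12 = 0, which factors as -3*(t - 1)*(t + 4) = 0. The curves meet at t = -4, 1.
On [-4, 1], v = -3*t^2 - 5*t + 14 is on top; that piece has area ∫[-4,1] (-3*t^2 - 9*t + 12) dt = 125/2.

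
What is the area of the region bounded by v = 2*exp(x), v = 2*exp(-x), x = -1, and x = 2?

The difference (2*exp(x)) - (2*exp(-x)) = 2*exp(x) - 2*exp(-x) changes sign at x = 0 inside [-1, 2], so split the integral there.
∫[-1,0] (2*exp(x) - 2*exp(-x)) dx = -2*exp(1) - 2*exp(-1) + 4; the area of that piece is -4 + 2*exp(-1) + 2*exp(1).
∫[0,2] (2*exp(x) - 2*exp(-x)) dx = -4 + 2*exp(-2) + 2*exp(2).
Total area = (-4 + 2*exp(-1) + 2*exp(1)) + (-4 + 2*exp(-2) + 2*exp(2)) = -8 + 2*exp(-2) + 2*exp(-1) + 2*exp(1) + 2*exp(2).

-8 + 2*exp(-2) + 2*exp(-1) + 2*exp(1) + 2*exp(2)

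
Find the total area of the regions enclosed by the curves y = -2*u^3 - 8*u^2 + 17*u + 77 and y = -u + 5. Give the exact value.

Set the curves equal: -2*u^3 - 8*u^2 + 17*u + 77 = -u + 5, so -2*u^3 - 8*u^2 + 18*u + 72 = 0, which factors as -2*(u - 3)*(u + 3)*(u + 4) = 0. The curves meet at u = -4, -3, 3.
On [-4, -3], y = -u + 5 is on top; that piece has area ∫[-4,-3] (-(-2*u^3 - 8*u^2 + 18*u + 72)) du = 13/6.
On [-3, 3], y = -2*u^3 - 8*u^2 + 17*u + 77 is on top; that piece has area ∫[-3,3] (-2*u^3 - 8*u^2 + 18*u + 72) du = 288.
Total enclosed area = 13/6 + 288 = 1741/6.

1741/6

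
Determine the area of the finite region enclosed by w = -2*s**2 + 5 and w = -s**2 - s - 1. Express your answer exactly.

Set the curves equal: -2*s**2 + 5 = -s**2 - s - 1, so -s**2 + s + 6 = 0, which factors as -(s - 3)*(s + 2) = 0. The curves meet at s = -2, 3.
On [-2, 3], w = -2*s**2 + 5 is on top; that piece has area ∫[-2,3] (-s**2 + s + 6) ds = 125/6.

125/6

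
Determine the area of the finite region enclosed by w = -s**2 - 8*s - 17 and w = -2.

Set the curves equal: -s**2 - 8*s - 17 = -2, so -s**2 - 8*s - 15 = 0, which factors as -(s + 3)*(s + 5) = 0. The curves meet at s = -5, -3.
On [-5, -3], w = -s**2 - 8*s - 17 is on top; that piece has area ∫[-5,-3] (-s**2 - 8*s - 15) ds = 4/3.

4/3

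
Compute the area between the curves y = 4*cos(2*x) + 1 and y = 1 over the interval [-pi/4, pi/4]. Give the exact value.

On [-pi/4, pi/4], (4*cos(2*x) + 1) - (1) = 4*cos(2*x) is ≥ 0 throughout, so the area is a single integral of |4*cos(2*x)|.
∫[-pi/4,pi/4] (4*cos(2*x)) dx = 4.

4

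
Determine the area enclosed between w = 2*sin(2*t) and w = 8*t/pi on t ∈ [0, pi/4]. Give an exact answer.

On [0, pi/4], (2*sin(2*t)) - (8*t/pi) = -8*t/pi + 2*sin(2*t) is ≥ 0 throughout, so the area is a single integral of |-8*t/pi + 2*sin(2*t)|.
∫[0,pi/4] (-8*t/pi + 2*sin(2*t)) dt = 1 - pi/4.

1 - pi/4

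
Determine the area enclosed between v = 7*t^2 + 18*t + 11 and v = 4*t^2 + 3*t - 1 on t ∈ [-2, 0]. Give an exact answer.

9

The difference (7*t^2 + 18*t + 11) - (4*t^2 + 3*t - 1) = 3*t^2 + 15*t + 12 changes sign at t = -1 inside [-2, 0], so split the integral there.
∫[-2,-1] (3*t^2 + 15*t + 12) dt = -7/2; the area of that piece is 7/2.
∫[-1,0] (3*t^2 + 15*t + 12) dt = 11/2.
Total area = 7/2 + 11/2 = 9.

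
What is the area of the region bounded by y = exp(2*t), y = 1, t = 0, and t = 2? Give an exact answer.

On [0, 2], (exp(2*t)) - (1) = exp(2*t) - 1 is ≥ 0 throughout, so the area is a single integral of |exp(2*t) - 1|.
∫[0,2] (exp(2*t) - 1) dt = -5/2 + exp(4)/2.

-5/2 + exp(4)/2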